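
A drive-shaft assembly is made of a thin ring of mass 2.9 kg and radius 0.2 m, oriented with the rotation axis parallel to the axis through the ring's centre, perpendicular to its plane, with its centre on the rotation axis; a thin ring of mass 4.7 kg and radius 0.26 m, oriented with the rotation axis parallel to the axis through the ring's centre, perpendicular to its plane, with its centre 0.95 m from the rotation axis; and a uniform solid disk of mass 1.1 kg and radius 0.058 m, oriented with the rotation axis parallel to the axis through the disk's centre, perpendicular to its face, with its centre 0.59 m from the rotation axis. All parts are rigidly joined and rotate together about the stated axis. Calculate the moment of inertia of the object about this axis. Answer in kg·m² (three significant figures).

5.06

Thin ring: I_cm = MR² = (2.9)(0.2)² = 0.116 kg·m²; axis through the centre, so I = 0.116 kg·m².
Thin ring: I_cm = MR² = (4.7)(0.26)² = 0.31772 kg·m²; centre at d = 0.95 m, so the parallel axis theorem gives I = 0.31772 + (4.7)(0.95)² = 4.5595 kg·m².
Solid disk: I_cm = (1/2)MR² = (1/2)(1.1)(0.058)² = 0.0018502 kg·m²; centre at d = 0.59 m, so the parallel axis theorem gives I = 0.0018502 + (1.1)(0.59)² = 0.38476 kg·m².
Total I = 0.116 + 4.5595 + 0.38476 = 5.0602 kg·m².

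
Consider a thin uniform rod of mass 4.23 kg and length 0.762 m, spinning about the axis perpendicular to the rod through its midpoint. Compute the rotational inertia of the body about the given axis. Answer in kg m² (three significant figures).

0.205

I_cm = (1/12)ML² = (1/12)(4.23)(0.762)² = 0.20468 kg m²; axis through the centre, so I = 0.20468 kg m².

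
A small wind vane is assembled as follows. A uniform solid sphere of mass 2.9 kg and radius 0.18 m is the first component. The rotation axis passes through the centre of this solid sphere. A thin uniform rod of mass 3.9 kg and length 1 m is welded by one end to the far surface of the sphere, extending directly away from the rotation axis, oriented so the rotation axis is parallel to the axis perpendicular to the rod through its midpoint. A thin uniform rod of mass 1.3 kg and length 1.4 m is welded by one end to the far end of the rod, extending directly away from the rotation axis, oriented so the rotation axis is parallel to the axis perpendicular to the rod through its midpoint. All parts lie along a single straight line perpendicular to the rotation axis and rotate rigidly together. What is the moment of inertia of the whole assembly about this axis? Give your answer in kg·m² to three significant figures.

Solid sphere: I_cm = (2/5)MR² = (2/5)(2.9)(0.18)² = 0.037584 kg·m²; axis through the centre, so I = 0.037584 kg·m².
Thin rod: I_cm = (1/12)ML² = (1/12)(3.9)(1)² = 0.325 kg·m²; centre at d = 0.18 + 0.5 = 0.68 m, so I = I_cm + Md² gives I = 0.325 + (3.9)(0.68)² = 2.1284 kg·m².
Thin rod: I_cm = (1/12)ML² = (1/12)(1.3)(1.4)² = 0.21233 kg·m²; centre at d = 0.18 + 0.5 + 0.5 + 0.7 = 1.88 m, so I = I_cm + Md² gives I = 0.21233 + (1.3)(1.88)² = 4.8071 kg·m².
Total I = 0.037584 + 2.1284 + 4.8071 = 6.973 kg·m².

6.97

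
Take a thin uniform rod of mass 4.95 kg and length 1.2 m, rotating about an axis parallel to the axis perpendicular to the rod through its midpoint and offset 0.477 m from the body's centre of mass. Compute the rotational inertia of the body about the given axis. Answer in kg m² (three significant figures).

1.72

I_cm = (1/12)ML² = (1/12)(4.95)(1.2)² = 0.594 kg m²; centre at d = 0.477 m, so I = I_cm + Md² gives I = 0.594 + (4.95)(0.477)² = 1.7203 kg m².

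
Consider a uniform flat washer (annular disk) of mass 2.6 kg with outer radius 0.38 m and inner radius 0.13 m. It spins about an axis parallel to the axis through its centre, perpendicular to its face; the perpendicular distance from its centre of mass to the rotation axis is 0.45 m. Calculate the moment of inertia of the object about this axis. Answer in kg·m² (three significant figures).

0.736

I_cm = (1/2)M(R²+r²) = (1/2)(2.6)[(0.38)² + (0.13)²] = 0.20969 kg·m²; centre at d = 0.45 m, so I = I_cm + Md² gives I = 0.20969 + (2.6)(0.45)² = 0.73619 kg·m².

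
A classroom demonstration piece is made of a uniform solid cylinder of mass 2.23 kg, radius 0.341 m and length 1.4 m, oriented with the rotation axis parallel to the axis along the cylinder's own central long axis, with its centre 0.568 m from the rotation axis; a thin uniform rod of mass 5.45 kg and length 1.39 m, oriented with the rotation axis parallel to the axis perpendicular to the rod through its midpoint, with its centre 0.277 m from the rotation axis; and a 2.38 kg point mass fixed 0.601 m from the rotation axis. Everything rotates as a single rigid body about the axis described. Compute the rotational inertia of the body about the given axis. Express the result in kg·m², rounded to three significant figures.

Solid cylinder: I_cm = (1/2)MR² = (1/2)(2.23)(0.341)² = 0.12965 kg·m²; centre at d = 0.568 m, so the parallel axis theorem gives I = 0.12965 + (2.23)(0.568)² = 0.8491 kg·m².
Thin rod: I_cm = (1/12)ML² = (1/12)(5.45)(1.39)² = 0.8775 kg·m²; centre at d = 0.277 m, so the parallel axis theorem gives I = 0.8775 + (5.45)(0.277)² = 1.2957 kg·m².
Point mass: I_cm = 0; centre at d = 0.601 m, so the parallel axis theorem gives I = 0 + (2.38)(0.601)² = 0.85966 kg·m².
Total I = 0.8491 + 1.2957 + 0.85966 = 3.0044 kg·m².

3.00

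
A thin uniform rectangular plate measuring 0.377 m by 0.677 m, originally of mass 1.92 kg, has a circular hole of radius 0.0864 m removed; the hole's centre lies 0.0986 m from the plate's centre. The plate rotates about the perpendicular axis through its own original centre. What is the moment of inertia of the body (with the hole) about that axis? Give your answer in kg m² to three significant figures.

0.0937

Unpierced body about its centre: I₀ = (1/12)M(a²+b²) = (1/12)(1.92)[(0.377)² + (0.677)²] = 0.096073 kg m².
The removed disk has mass m = M·πr²/(ab) = (1.92)·π(0.0864)²/(0.377·0.677) = 0.17642 kg (same uniform areal density).
Its moment of inertia about the rotation axis (parallel-axis theorem): I_hole = (1/2)mr² + md² = (1/2)(0.17642)(0.0864)² + (0.17642)(0.0986)² = 0.0023736 kg m².
Treating the hole as negative mass, I = I₀ − I_hole = 0.096073 − 0.0023736 = 0.0937 kg m².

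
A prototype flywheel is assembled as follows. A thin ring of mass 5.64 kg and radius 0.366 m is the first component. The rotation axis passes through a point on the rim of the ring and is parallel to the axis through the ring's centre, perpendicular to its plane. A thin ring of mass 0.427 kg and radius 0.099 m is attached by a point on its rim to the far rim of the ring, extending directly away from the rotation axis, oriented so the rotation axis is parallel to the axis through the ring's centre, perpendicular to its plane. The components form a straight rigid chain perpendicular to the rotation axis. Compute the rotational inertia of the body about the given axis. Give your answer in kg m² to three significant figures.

1.81

Thin ring: I_cm = MR² = (5.64)(0.366)² = 0.75551 kg m²; centre at d = 0.366 m, so the parallel axis theorem gives I = 0.75551 + (5.64)(0.366)² = 1.511 kg m².
Thin ring: I_cm = MR² = (0.427)(0.099)² = 0.004185 kg m²; centre at d = 0.366 + 0.366 + 0.099 = 0.831 m, so the parallel axis theorem gives I = 0.004185 + (0.427)(0.831)² = 0.29905 kg m².
Total I = 1.511 + 0.29905 = 1.8101 kg m².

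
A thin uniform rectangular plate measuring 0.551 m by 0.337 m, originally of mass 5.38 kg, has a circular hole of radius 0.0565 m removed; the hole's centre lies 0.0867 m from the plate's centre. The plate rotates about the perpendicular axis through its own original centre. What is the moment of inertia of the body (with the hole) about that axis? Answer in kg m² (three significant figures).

0.184

Unpierced body about its centre: I₀ = (1/12)M(a²+b²) = (1/12)(5.38)[(0.551)² + (0.337)²] = 0.18703 kg m².
The removed disk has mass m = M·πr²/(ab) = (5.38)·π(0.0565)²/(0.551·0.337) = 0.29057 kg (same uniform areal density).
Its moment of inertia about the rotation axis (parallel-axis theorem): I_hole = (1/2)mr² + md² = (1/2)(0.29057)(0.0565)² + (0.29057)(0.0867)² = 0.0026479 kg m².
Treating the hole as negative mass, I = I₀ − I_hole = 0.18703 − 0.0026479 = 0.18438 kg m².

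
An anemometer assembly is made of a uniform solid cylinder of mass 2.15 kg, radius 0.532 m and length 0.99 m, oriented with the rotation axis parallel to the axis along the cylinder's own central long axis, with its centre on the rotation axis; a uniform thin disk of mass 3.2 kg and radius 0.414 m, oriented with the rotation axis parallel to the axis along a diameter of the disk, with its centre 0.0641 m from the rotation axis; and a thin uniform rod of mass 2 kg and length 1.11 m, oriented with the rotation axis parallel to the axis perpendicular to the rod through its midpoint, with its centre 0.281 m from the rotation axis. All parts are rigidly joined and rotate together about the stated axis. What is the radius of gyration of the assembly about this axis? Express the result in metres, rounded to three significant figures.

Solid cylinder: I_cm = (1/2)MR² = (1/2)(2.15)(0.532)² = 0.30425 kg m²; axis through the centre, so I = 0.30425 kg m².
Thin disk: I_cm = (1/4)MR² = (1/4)(3.2)(0.414)² = 0.13712 kg m²; centre at d = 0.0641 m, so I = I_cm + Md² gives I = 0.13712 + (3.2)(0.0641)² = 0.15026 kg m².
Thin rod: I_cm = (1/12)ML² = (1/12)(2)(1.11)² = 0.20535 kg m²; centre at d = 0.281 m, so I = I_cm + Md² gives I = 0.20535 + (2)(0.281)² = 0.36327 kg m².
Total I = 0.81779 kg m²; total mass M = 7.35 kg.
k = √(I/M) = √(0.81779/7.35) = 0.33356 m.

0.334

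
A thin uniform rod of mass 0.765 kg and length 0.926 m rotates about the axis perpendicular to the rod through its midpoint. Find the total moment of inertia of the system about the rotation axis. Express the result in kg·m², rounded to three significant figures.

I_cm = (1/12)ML² = (1/12)(0.765)(0.926)² = 0.054664 kg·m²; axis through the centre, so I = 0.054664 kg·m².

0.0547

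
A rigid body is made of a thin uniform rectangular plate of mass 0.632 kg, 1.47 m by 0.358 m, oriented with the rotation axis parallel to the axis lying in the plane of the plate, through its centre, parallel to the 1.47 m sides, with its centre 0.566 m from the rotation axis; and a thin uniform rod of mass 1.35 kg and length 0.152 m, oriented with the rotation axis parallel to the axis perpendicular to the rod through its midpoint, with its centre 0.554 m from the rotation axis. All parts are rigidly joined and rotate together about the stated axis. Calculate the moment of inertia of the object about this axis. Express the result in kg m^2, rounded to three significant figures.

Rectangular plate: I_cm = (1/12)Mb² = (1/12)(0.632)(0.358)² = 0.00675 kg m^2; centre at d = 0.566 m, so the parallel axis theorem gives I = 0.00675 + (0.632)(0.566)² = 0.20921 kg m^2.
Thin rod: I_cm = (1/12)ML² = (1/12)(1.35)(0.152)² = 0.0025992 kg m^2; centre at d = 0.554 m, so the parallel axis theorem gives I = 0.0025992 + (1.35)(0.554)² = 0.41694 kg m^2.
Total I = 0.20921 + 0.41694 = 0.62615 kg m^2.

0.626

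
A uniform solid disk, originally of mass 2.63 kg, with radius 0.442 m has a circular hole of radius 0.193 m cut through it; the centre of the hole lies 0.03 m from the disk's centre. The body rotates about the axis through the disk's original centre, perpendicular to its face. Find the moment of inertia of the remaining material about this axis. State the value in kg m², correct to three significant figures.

0.247

Unpierced body about its centre: I₀ = (1/2)MR² = (1/2)(2.63)(0.442)² = 0.2569 kg m².
The removed disk has mass m = M·(r/R)² = (2.63)(0.193/0.442)² = 0.50145 kg (same uniform areal density).
Its moment of inertia about the rotation axis (parallel-axis theorem): I_hole = (1/2)mr² + md² = (1/2)(0.50145)(0.193)² + (0.50145)(0.03)² = 0.0097905 kg m².
Treating the hole as negative mass, I = I₀ − I_hole = 0.2569 − 0.0097905 = 0.24711 kg m².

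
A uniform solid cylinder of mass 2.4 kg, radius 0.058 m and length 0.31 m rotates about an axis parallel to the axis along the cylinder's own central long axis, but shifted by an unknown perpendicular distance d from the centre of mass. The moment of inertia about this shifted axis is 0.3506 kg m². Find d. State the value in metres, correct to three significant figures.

About the centre-of-mass axis, I_cm = (1/2)MR² = (1/2)(2.4)(0.058)² = 0.0040368 kg m².
Parallel axis theorem: I = I_cm + Md², so Md² = 0.3506 − 0.0040368 = 0.34656 kg m².
d = √(0.34656 / 2.4) = 0.38 m.

0.380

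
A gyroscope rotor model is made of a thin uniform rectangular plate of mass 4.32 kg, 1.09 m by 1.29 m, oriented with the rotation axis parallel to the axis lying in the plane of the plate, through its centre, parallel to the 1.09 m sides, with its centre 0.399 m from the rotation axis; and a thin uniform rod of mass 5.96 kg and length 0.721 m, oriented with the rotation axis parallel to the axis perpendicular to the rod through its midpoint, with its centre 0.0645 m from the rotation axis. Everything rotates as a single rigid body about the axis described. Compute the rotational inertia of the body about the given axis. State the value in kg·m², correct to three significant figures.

1.57

Rectangular plate: I_cm = (1/12)Mb² = (1/12)(4.32)(1.29)² = 0.59908 kg·m²; centre at d = 0.399 m, so I = I_cm + Md² gives I = 0.59908 + (4.32)(0.399)² = 1.2868 kg·m².
Thin rod: I_cm = (1/12)ML² = (1/12)(5.96)(0.721)² = 0.25819 kg·m²; centre at d = 0.0645 m, so I = I_cm + Md² gives I = 0.25819 + (5.96)(0.0645)² = 0.28298 kg·m².
Total I = 1.2868 + 0.28298 = 1.5698 kg·m².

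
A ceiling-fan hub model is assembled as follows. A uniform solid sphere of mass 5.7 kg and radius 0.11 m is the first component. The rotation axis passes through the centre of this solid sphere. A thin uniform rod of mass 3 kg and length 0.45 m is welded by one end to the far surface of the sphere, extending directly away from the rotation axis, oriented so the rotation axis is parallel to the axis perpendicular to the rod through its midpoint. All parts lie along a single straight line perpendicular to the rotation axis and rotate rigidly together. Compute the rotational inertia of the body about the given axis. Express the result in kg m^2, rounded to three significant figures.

Solid sphere: I_cm = (2/5)MR² = (2/5)(5.7)(0.11)² = 0.027588 kg m^2; axis through the centre, so I = 0.027588 kg m^2.
Thin rod: I_cm = (1/12)ML² = (1/12)(3)(0.45)² = 0.050625 kg m^2; centre at d = 0.11 + 0.225 = 0.335 m, so the parallel axis theorem gives I = 0.050625 + (3)(0.335)² = 0.3873 kg m^2.
Total I = 0.027588 + 0.3873 = 0.41489 kg m^2.

0.415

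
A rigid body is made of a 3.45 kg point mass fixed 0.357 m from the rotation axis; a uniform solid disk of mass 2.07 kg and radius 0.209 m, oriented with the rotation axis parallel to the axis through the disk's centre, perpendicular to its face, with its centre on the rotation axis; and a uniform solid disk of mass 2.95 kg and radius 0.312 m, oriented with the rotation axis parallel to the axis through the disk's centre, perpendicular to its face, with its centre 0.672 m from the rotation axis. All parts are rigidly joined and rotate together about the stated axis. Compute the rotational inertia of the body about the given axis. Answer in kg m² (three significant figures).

1.96

Point mass: I_cm = 0; centre at d = 0.357 m, so I = I_cm + Md² gives I = 0 + (3.45)(0.357)² = 0.4397 kg m².
Solid disk: I_cm = (1/2)MR² = (1/2)(2.07)(0.209)² = 0.04521 kg m²; axis through the centre, so I = 0.04521 kg m².
Solid disk: I_cm = (1/2)MR² = (1/2)(2.95)(0.312)² = 0.14358 kg m²; centre at d = 0.672 m, so I = I_cm + Md² gives I = 0.14358 + (2.95)(0.672)² = 1.4758 kg m².
Total I = 0.4397 + 0.04521 + 1.4758 = 1.9607 kg m².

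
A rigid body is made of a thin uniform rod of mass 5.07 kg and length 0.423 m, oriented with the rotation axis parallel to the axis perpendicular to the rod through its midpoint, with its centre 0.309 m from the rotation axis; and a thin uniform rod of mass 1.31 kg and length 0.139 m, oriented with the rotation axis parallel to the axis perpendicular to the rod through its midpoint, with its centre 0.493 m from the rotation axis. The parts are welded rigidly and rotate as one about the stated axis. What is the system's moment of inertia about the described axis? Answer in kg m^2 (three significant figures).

0.880

Thin rod: I_cm = (1/12)ML² = (1/12)(5.07)(0.423)² = 0.075598 kg m^2; centre at d = 0.309 m, so I = I_cm + Md² gives I = 0.075598 + (5.07)(0.309)² = 0.55969 kg m^2.
Thin rod: I_cm = (1/12)ML² = (1/12)(1.31)(0.139)² = 0.0021092 kg m^2; centre at d = 0.493 m, so I = I_cm + Md² gives I = 0.0021092 + (1.31)(0.493)² = 0.3205 kg m^2.
Total I = 0.55969 + 0.3205 = 0.88019 kg m^2.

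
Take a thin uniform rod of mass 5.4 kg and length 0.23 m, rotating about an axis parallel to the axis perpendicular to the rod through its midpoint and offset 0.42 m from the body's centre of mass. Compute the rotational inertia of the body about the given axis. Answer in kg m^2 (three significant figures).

I_cm = (1/12)ML² = (1/12)(5.4)(0.23)² = 0.023805 kg m^2; centre at d = 0.42 m, so I = I_cm + Md² gives I = 0.023805 + (5.4)(0.42)² = 0.97636 kg m^2.

0.976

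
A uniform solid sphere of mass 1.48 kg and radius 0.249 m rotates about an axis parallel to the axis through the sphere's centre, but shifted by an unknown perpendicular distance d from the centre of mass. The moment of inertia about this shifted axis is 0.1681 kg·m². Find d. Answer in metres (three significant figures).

About the centre-of-mass axis, I_cm = (2/5)MR² = (2/5)(1.48)(0.249)² = 0.036705 kg·m².
Parallel axis theorem: I = I_cm + Md², so Md² = 0.1681 − 0.036705 = 0.1314 kg·m².
d = √(0.1314 / 1.48) = 0.29796 m.

0.298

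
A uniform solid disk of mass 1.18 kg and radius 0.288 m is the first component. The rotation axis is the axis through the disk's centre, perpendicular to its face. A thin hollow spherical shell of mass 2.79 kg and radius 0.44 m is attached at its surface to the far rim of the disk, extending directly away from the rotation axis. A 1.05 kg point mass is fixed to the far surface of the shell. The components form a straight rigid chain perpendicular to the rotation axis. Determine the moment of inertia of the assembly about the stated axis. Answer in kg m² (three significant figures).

Solid disk: I_cm = (1/2)MR² = (1/2)(1.18)(0.288)² = 0.048937 kg m²; axis through the centre, so I = 0.048937 kg m².
Spherical shell: I_cm = (2/3)MR² = (2/3)(2.79)(0.44)² = 0.3601 kg m²; centre at d = 0.288 + 0.44 = 0.728 m, so I = I_cm + Md² gives I = 0.3601 + (2.79)(0.728)² = 1.8388 kg m².
Point mass: I_cm = 0; centre at d = 0.288 + 0.44 + 0.44 = 1.168 m, so I = I_cm + Md² gives I = 0 + (1.05)(1.168)² = 1.4324 kg m².
Total I = 0.048937 + 1.8388 + 1.4324 = 3.3201 kg m².

3.32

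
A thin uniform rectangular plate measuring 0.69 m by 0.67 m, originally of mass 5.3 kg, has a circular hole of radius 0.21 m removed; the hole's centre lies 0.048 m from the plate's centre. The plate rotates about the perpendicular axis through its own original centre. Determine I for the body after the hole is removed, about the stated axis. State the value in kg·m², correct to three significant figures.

0.370

Unpierced body about its centre: I₀ = (1/12)M(a²+b²) = (1/12)(5.3)[(0.69)² + (0.67)²] = 0.40854 kg·m².
The removed disk has mass m = M·πr²/(ab) = (5.3)·π(0.21)²/(0.69·0.67) = 1.5883 kg (same uniform areal density).
Its moment of inertia about the rotation axis (parallel-axis theorem): I_hole = (1/2)mr² + md² = (1/2)(1.5883)(0.21)² + (1.5883)(0.048)² = 0.038682 kg·m².
Treating the hole as negative mass, I = I₀ − I_hole = 0.40854 − 0.038682 = 0.36986 kg·m².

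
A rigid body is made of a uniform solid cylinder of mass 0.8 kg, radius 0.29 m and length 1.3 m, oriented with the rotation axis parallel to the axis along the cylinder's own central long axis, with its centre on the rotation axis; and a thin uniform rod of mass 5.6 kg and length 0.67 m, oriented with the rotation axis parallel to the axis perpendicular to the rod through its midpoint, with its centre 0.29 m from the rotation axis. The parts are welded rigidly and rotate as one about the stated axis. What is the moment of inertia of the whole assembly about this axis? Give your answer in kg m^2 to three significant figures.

Solid cylinder: I_cm = (1/2)MR² = (1/2)(0.8)(0.29)² = 0.03364 kg m^2; axis through the centre, so I = 0.03364 kg m^2.
Thin rod: I_cm = (1/12)ML² = (1/12)(5.6)(0.67)² = 0.20949 kg m^2; centre at d = 0.29 m, so the parallel axis theorem gives I = 0.20949 + (5.6)(0.29)² = 0.68045 kg m^2.
Total I = 0.03364 + 0.68045 = 0.71409 kg m^2.

0.714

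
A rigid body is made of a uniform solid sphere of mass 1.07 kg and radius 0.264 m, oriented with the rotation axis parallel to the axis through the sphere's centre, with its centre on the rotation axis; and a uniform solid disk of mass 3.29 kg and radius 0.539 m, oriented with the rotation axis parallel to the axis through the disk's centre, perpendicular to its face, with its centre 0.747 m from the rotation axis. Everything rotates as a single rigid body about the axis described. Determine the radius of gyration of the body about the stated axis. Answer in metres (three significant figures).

0.733

Solid sphere: I_cm = (2/5)MR² = (2/5)(1.07)(0.264)² = 0.02983 kg·m²; axis through the centre, so I = 0.02983 kg·m².
Solid disk: I_cm = (1/2)MR² = (1/2)(3.29)(0.539)² = 0.47791 kg·m²; centre at d = 0.747 m, so the parallel axis theorem gives I = 0.47791 + (3.29)(0.747)² = 2.3138 kg·m².
Total I = 2.3436 kg·m²; total mass M = 4.36 kg.
k = √(I/M) = √(2.3436/4.36) = 0.73316 m.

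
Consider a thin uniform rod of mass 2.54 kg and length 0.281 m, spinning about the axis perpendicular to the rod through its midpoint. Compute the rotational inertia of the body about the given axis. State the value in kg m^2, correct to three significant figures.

0.0167

I_cm = (1/12)ML² = (1/12)(2.54)(0.281)² = 0.016713 kg m^2; axis through the centre, so I = 0.016713 kg m^2.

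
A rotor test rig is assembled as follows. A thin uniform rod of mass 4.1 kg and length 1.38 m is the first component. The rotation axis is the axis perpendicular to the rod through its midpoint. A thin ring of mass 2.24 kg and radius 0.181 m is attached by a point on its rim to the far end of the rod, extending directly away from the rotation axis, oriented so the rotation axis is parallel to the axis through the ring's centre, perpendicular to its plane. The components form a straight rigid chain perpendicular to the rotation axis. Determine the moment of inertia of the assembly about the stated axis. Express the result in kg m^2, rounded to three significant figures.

Thin rod: I_cm = (1/12)ML² = (1/12)(4.1)(1.38)² = 0.65067 kg m^2; axis through the centre, so I = 0.65067 kg m^2.
Thin ring: I_cm = MR² = (2.24)(0.181)² = 0.073385 kg m^2; centre at d = 0.69 + 0.181 = 0.871 m, so I = I_cm + Md² gives I = 0.073385 + (2.24)(0.871)² = 1.7727 kg m^2.
Total I = 0.65067 + 1.7727 = 2.4234 kg m^2.

2.42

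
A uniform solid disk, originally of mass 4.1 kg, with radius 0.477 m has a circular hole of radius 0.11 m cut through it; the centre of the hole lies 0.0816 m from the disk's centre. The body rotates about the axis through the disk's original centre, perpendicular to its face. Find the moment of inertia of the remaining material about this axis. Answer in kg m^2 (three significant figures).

Unpierced body about its centre: I₀ = (1/2)MR² = (1/2)(4.1)(0.477)² = 0.46643 kg m^2.
The removed disk has mass m = M·(r/R)² = (4.1)(0.11/0.477)² = 0.21804 kg (same uniform areal density).
Its moment of inertia about the rotation axis (parallel-axis theorem): I_hole = (1/2)mr² + md² = (1/2)(0.21804)(0.11)² + (0.21804)(0.0816)² = 0.002771 kg m^2.
Treating the hole as negative mass, I = I₀ − I_hole = 0.46643 − 0.002771 = 0.46366 kg m^2.

0.464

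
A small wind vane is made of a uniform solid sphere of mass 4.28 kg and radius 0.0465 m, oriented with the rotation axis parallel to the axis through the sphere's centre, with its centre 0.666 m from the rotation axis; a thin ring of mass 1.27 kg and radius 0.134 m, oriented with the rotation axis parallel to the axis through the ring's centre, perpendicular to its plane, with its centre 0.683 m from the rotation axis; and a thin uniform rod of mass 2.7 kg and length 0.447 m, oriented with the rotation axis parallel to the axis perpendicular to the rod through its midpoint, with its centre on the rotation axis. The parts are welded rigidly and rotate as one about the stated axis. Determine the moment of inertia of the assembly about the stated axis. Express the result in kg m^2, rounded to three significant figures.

2.56

Solid sphere: I_cm = (2/5)MR² = (2/5)(4.28)(0.0465)² = 0.0037018 kg m^2; centre at d = 0.666 m, so the parallel axis theorem gives I = 0.0037018 + (4.28)(0.666)² = 1.9021 kg m^2.
Thin ring: I_cm = MR² = (1.27)(0.134)² = 0.022804 kg m^2; centre at d = 0.683 m, so the parallel axis theorem gives I = 0.022804 + (1.27)(0.683)² = 0.61525 kg m^2.
Thin rod: I_cm = (1/12)ML² = (1/12)(2.7)(0.447)² = 0.044957 kg m^2; axis through the centre, so I = 0.044957 kg m^2.
Total I = 1.9021 + 0.61525 + 0.044957 = 2.5623 kg m^2.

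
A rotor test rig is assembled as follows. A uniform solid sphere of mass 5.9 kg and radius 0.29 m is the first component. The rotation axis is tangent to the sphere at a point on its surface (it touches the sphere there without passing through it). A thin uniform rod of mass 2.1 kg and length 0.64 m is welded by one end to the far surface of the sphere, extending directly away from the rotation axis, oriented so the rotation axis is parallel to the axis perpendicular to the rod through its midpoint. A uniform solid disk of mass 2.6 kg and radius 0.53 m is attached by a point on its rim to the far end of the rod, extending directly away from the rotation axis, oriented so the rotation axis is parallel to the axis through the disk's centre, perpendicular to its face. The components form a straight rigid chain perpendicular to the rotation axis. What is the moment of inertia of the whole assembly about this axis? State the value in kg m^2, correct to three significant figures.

Solid sphere: I_cm = (2/5)MR² = (2/5)(5.9)(0.29)² = 0.19848 kg m^2; centre at d = 0.29 m, so I = I_cm + Md² gives I = 0.19848 + (5.9)(0.29)² = 0.69467 kg m^2.
Thin rod: I_cm = (1/12)ML² = (1/12)(2.1)(0.64)² = 0.07168 kg m^2; centre at d = 0.29 + 0.29 + 0.32 = 0.9 m, so I = I_cm + Md² gives I = 0.07168 + (2.1)(0.9)² = 1.7727 kg m^2.
Solid disk: I_cm = (1/2)MR² = (1/2)(2.6)(0.53)² = 0.36517 kg m^2; centre at d = 0.29 + 0.29 + 0.32 + 0.32 + 0.53 = 1.75 m, so I = I_cm + Md² gives I = 0.36517 + (2.6)(1.75)² = 8.3277 kg m^2.
Total I = 0.69467 + 1.7727 + 8.3277 = 10.795 kg m^2.

10.8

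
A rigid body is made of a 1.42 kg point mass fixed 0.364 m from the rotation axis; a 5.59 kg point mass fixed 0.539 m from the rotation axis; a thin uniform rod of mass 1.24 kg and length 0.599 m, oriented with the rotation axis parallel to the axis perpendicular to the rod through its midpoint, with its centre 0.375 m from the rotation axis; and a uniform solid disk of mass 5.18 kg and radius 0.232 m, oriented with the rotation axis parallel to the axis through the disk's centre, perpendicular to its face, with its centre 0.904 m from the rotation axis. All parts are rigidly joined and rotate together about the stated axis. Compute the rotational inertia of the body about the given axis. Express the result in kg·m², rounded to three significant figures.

6.40

Point mass: I_cm = 0; centre at d = 0.364 m, so the parallel axis theorem gives I = 0 + (1.42)(0.364)² = 0.18814 kg·m².
Point mass: I_cm = 0; centre at d = 0.539 m, so the parallel axis theorem gives I = 0 + (5.59)(0.539)² = 1.624 kg·m².
Thin rod: I_cm = (1/12)ML² = (1/12)(1.24)(0.599)² = 0.037076 kg·m²; centre at d = 0.375 m, so the parallel axis theorem gives I = 0.037076 + (1.24)(0.375)² = 0.21145 kg·m².
Solid disk: I_cm = (1/2)MR² = (1/2)(5.18)(0.232)² = 0.1394 kg·m²; centre at d = 0.904 m, so the parallel axis theorem gives I = 0.1394 + (5.18)(0.904)² = 4.3726 kg·m².
Total I = 0.18814 + 1.624 + 0.21145 + 4.3726 = 6.3962 kg·m².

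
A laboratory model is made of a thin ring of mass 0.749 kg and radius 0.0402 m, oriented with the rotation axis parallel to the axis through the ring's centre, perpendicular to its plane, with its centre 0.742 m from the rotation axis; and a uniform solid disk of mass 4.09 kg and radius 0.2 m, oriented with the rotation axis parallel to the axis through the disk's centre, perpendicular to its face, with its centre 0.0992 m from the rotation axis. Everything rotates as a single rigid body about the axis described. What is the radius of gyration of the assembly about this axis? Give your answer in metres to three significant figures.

Thin ring: I_cm = MR² = (0.749)(0.0402)² = 0.0012104 kg m²; centre at d = 0.742 m, so the parallel axis theorem gives I = 0.0012104 + (0.749)(0.742)² = 0.41358 kg m².
Solid disk: I_cm = (1/2)MR² = (1/2)(4.09)(0.2)² = 0.0818 kg m²; centre at d = 0.0992 m, so the parallel axis theorem gives I = 0.0818 + (4.09)(0.0992)² = 0.12205 kg m².
Total I = 0.53563 kg m²; total mass M = 4.839 kg.
k = √(I/M) = √(0.53563/4.839) = 0.3327 m.

0.333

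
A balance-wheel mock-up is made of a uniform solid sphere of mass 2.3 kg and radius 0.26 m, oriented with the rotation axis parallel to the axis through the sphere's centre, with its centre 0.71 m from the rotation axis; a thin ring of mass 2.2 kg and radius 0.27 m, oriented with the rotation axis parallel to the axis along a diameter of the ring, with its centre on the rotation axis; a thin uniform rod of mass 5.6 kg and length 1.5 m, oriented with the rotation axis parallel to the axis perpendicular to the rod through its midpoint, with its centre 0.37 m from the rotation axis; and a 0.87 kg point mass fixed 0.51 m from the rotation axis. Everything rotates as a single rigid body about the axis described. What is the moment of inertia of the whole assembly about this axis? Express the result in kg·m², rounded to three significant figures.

3.34

Solid sphere: I_cm = (2/5)MR² = (2/5)(2.3)(0.26)² = 0.062192 kg·m²; centre at d = 0.71 m, so the parallel axis theorem gives I = 0.062192 + (2.3)(0.71)² = 1.2216 kg·m².
Thin ring: I_cm = (1/2)MR² = (1/2)(2.2)(0.27)² = 0.08019 kg·m²; axis through the centre, so I = 0.08019 kg·m².
Thin rod: I_cm = (1/12)ML² = (1/12)(5.6)(1.5)² = 1.05 kg·m²; centre at d = 0.37 m, so the parallel axis theorem gives I = 1.05 + (5.6)(0.37)² = 1.8166 kg·m².
Point mass: I_cm = 0; centre at d = 0.51 m, so the parallel axis theorem gives I = 0 + (0.87)(0.51)² = 0.22629 kg·m².
Total I = 1.2216 + 0.08019 + 1.8166 + 0.22629 = 3.3447 kg·m².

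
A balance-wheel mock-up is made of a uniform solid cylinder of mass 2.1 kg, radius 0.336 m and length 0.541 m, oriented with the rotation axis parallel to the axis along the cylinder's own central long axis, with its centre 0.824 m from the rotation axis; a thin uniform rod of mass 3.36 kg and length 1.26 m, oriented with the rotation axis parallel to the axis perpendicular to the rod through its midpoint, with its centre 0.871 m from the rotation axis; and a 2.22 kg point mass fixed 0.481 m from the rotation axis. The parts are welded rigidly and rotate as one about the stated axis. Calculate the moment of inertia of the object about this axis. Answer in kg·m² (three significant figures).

Solid cylinder: I_cm = (1/2)MR² = (1/2)(2.1)(0.336)² = 0.11854 kg·m²; centre at d = 0.824 m, so I = I_cm + Md² gives I = 0.11854 + (2.1)(0.824)² = 1.5444 kg·m².
Thin rod: I_cm = (1/12)ML² = (1/12)(3.36)(1.26)² = 0.44453 kg·m²; centre at d = 0.871 m, so I = I_cm + Md² gives I = 0.44453 + (3.36)(0.871)² = 2.9936 kg·m².
Point mass: I_cm = 0; centre at d = 0.481 m, so I = I_cm + Md² gives I = 0 + (2.22)(0.481)² = 0.51362 kg·m².
Total I = 1.5444 + 2.9936 + 0.51362 = 5.0516 kg·m².

5.05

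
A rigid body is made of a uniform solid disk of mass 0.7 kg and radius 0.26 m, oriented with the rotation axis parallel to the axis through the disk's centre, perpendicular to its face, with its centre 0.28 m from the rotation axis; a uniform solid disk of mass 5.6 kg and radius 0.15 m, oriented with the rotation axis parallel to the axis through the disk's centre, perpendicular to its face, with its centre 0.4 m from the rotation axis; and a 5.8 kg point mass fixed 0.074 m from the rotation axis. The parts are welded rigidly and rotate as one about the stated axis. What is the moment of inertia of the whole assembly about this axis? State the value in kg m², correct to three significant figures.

1.07

Solid disk: I_cm = (1/2)MR² = (1/2)(0.7)(0.26)² = 0.02366 kg m²; centre at d = 0.28 m, so I = I_cm + Md² gives I = 0.02366 + (0.7)(0.28)² = 0.07854 kg m².
Solid disk: I_cm = (1/2)MR² = (1/2)(5.6)(0.15)² = 0.063 kg m²; centre at d = 0.4 m, so I = I_cm + Md² gives I = 0.063 + (5.6)(0.4)² = 0.959 kg m².
Point mass: I_cm = 0; centre at d = 0.074 m, so I = I_cm + Md² gives I = 0 + (5.8)(0.074)² = 0.031761 kg m².
Total I = 0.07854 + 0.959 + 0.031761 = 1.0693 kg m².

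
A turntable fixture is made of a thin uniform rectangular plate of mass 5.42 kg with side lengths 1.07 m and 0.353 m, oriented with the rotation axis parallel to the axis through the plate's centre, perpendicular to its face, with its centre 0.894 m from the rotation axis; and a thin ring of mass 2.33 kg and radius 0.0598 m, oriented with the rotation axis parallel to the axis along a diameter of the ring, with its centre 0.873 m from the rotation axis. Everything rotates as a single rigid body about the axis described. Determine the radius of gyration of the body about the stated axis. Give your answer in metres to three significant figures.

Rectangular plate: I_cm = (1/12)M(a²+b²) = (1/12)(5.42)[(1.07)² + (0.353)²] = 0.57339 kg m²; centre at d = 0.894 m, so the parallel axis theorem gives I = 0.57339 + (5.42)(0.894)² = 4.9053 kg m².
Thin ring: I_cm = (1/2)MR² = (1/2)(2.33)(0.0598)² = 0.0041661 kg m²; centre at d = 0.873 m, so the parallel axis theorem gives I = 0.0041661 + (2.33)(0.873)² = 1.7799 kg m².
Total I = 6.6852 kg m²; total mass M = 7.75 kg.
k = √(I/M) = √(6.6852/7.75) = 0.92876 m.

0.929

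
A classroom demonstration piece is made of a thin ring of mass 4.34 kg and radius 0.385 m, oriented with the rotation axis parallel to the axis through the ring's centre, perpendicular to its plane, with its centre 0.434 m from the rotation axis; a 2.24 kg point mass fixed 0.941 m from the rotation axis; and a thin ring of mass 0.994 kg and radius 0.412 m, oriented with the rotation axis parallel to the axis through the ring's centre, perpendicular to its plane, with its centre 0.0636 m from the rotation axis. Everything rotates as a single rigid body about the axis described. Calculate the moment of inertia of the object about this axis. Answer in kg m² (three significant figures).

Thin ring: I_cm = MR² = (4.34)(0.385)² = 0.6433 kg m²; centre at d = 0.434 m, so the parallel axis theorem gives I = 0.6433 + (4.34)(0.434)² = 1.4608 kg m².
Point mass: I_cm = 0; centre at d = 0.941 m, so the parallel axis theorem gives I = 0 + (2.24)(0.941)² = 1.9835 kg m².
Thin ring: I_cm = MR² = (0.994)(0.412)² = 0.16873 kg m²; centre at d = 0.0636 m, so the parallel axis theorem gives I = 0.16873 + (0.994)(0.0636)² = 0.17275 kg m².
Total I = 1.4608 + 1.9835 + 0.17275 = 3.617 kg m².

3.62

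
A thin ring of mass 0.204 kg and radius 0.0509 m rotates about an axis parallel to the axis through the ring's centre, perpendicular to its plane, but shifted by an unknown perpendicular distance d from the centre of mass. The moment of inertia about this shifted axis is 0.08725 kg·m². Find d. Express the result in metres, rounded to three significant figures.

About the centre-of-mass axis, I_cm = MR² = (0.204)(0.0509)² = 0.00052853 kg·m².
Parallel axis theorem: I = I_cm + Md², so Md² = 0.08725 − 0.00052853 = 0.086721 kg·m².
d = √(0.086721 / 0.204) = 0.652 m.

0.652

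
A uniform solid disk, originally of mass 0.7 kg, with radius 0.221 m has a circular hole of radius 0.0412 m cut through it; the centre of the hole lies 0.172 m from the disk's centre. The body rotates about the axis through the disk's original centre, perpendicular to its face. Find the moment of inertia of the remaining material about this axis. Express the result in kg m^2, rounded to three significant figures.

0.0164

Unpierced body about its centre: I₀ = (1/2)MR² = (1/2)(0.7)(0.221)² = 0.017094 kg m^2.
The removed disk has mass m = M·(r/R)² = (0.7)(0.0412/0.221)² = 0.024328 kg (same uniform areal density).
Its moment of inertia about the rotation axis (parallel-axis theorem): I_hole = (1/2)mr² + md² = (1/2)(0.024328)(0.0412)² + (0.024328)(0.172)² = 0.00074037 kg m^2.
Treating the hole as negative mass, I = I₀ − I_hole = 0.017094 − 0.00074037 = 0.016354 kg m^2.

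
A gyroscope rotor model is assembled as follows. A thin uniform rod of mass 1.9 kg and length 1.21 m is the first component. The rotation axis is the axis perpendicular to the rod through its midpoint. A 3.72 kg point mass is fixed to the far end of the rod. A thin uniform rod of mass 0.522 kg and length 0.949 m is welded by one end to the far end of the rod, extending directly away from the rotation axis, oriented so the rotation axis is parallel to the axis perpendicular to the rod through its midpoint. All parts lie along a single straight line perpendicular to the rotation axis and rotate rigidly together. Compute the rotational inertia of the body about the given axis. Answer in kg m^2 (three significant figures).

2.24

Thin rod: I_cm = (1/12)ML² = (1/12)(1.9)(1.21)² = 0.23182 kg m^2; axis through the centre, so I = 0.23182 kg m^2.
Point mass: I_cm = 0; centre at d = 0.605 m, so I = I_cm + Md² gives I = 0 + (3.72)(0.605)² = 1.3616 kg m^2.
Thin rod: I_cm = (1/12)ML² = (1/12)(0.522)(0.949)² = 0.039176 kg m^2; centre at d = 0.605 + 0.4745 = 1.0795 m, so I = I_cm + Md² gives I = 0.039176 + (0.522)(1.0795)² = 0.64747 kg m^2.
Total I = 0.23182 + 1.3616 + 0.64747 = 2.2409 kg m^2.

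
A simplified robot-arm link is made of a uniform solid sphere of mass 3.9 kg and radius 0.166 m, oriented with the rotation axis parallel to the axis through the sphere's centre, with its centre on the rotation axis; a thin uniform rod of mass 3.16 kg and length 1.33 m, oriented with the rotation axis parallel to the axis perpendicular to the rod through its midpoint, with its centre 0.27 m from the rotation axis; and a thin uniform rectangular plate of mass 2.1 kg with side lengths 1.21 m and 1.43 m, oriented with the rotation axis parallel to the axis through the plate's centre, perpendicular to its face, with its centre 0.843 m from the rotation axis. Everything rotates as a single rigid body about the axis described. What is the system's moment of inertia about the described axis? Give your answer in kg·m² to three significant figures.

2.85

Solid sphere: I_cm = (2/5)MR² = (2/5)(3.9)(0.166)² = 0.042987 kg·m²; axis through the centre, so I = 0.042987 kg·m².
Thin rod: I_cm = (1/12)ML² = (1/12)(3.16)(1.33)² = 0.46581 kg·m²; centre at d = 0.27 m, so the parallel axis theorem gives I = 0.46581 + (3.16)(0.27)² = 0.69617 kg·m².
Rectangular plate: I_cm = (1/12)M(a²+b²) = (1/12)(2.1)[(1.21)² + (1.43)²] = 0.61407 kg·m²; centre at d = 0.843 m, so the parallel axis theorem gives I = 0.61407 + (2.1)(0.843)² = 2.1064 kg·m².
Total I = 0.042987 + 0.69617 + 2.1064 = 2.8456 kg·m².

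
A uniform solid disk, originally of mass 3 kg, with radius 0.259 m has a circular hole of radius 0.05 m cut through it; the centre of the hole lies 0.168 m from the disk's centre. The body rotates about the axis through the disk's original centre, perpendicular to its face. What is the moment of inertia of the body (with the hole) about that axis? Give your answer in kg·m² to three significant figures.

Unpierced body about its centre: I₀ = (1/2)MR² = (1/2)(3)(0.259)² = 0.10062 kg·m².
The removed disk has mass m = M·(r/R)² = (3)(0.05/0.259)² = 0.11181 kg (same uniform areal density).
Its moment of inertia about the rotation axis (parallel-axis theorem): I_hole = (1/2)mr² + md² = (1/2)(0.11181)(0.05)² + (0.11181)(0.168)² = 0.0032953 kg·m².
Treating the hole as negative mass, I = I₀ − I_hole = 0.10062 − 0.0032953 = 0.097326 kg·m².

0.0973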